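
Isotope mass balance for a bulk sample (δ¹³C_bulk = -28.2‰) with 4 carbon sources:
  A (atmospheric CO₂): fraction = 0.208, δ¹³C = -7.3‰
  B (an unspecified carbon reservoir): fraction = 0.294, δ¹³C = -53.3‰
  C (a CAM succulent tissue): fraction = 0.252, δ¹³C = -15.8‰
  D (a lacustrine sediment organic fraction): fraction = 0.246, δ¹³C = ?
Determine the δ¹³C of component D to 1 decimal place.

Isotope mass balance: δ_bulk = Σ fᵢ·δᵢ.
-28.2 = 0.208×(-7.3) + 0.294×(-53.3) + 0.252×(-15.8) + 0.246×δ_D
0.246·δ_D = -28.2 − (-21.170) = -7.030
δ_D = -7.030 / 0.246 = -28.58‰

-28.6‰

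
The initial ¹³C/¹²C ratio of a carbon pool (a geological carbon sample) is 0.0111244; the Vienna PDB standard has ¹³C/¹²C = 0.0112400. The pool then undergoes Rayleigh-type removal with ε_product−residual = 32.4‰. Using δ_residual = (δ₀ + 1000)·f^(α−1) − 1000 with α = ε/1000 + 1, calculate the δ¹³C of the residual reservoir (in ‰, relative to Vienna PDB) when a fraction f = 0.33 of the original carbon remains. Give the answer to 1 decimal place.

-45.2‰

δ₀ = (0.0111244/0.0112400 − 1)×1000 = (0.989715 − 1)×1000 = -10.285‰
α − 1 = ε/1000 = 0.0324
f^(α−1) = 0.33^(0.0324) = 0.964717
δ_res = (-10.285 + 1000) × 0.964717 − 1000 = 954.795 − 1000 = -45.20‰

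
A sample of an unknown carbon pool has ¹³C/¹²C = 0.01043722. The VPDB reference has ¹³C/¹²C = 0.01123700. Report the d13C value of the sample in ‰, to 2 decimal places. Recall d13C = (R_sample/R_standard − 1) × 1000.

-71.17‰

d13C = (R_sample / R_standard − 1) × 1000
R_sample / R_standard = 0.01043722 / 0.01123700 = 0.928826
d13C = (0.928826 − 1) × 1000 = -71.174‰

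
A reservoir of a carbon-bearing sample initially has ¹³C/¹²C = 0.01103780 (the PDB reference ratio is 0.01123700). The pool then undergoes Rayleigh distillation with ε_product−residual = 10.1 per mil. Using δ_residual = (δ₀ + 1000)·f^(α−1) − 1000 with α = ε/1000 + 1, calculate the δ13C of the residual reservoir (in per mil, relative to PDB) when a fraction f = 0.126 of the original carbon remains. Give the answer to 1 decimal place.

-38.1 per mil

δ₀ = (0.01103780/0.01123700 − 1)×1000 = (0.982273 − 1)×1000 = -17.727 per mil
α − 1 = ε/1000 = 0.0101
f^(α−1) = 0.126^(0.0101) = 0.979295
δ_res = (-17.727 + 1000) × 0.979295 − 1000 = 961.935 − 1000 = -38.06 per mil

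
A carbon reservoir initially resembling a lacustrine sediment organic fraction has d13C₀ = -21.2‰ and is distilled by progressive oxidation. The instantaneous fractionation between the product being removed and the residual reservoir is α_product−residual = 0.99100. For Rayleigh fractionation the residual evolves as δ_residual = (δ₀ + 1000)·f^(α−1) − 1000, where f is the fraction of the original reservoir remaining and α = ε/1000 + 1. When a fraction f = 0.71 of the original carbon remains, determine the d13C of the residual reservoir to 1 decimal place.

-18.2‰

Rayleigh residual: δ_res = (δ₀ + 1000)·f^(α−1) − 1000
α − 1 = -0.00900
f^(α−1) = 0.71^(-0.00900) = 1.003087
δ_res = (-21.2 + 1000) × 1.003087 − 1000 = 981.822 − 1000 = -18.18‰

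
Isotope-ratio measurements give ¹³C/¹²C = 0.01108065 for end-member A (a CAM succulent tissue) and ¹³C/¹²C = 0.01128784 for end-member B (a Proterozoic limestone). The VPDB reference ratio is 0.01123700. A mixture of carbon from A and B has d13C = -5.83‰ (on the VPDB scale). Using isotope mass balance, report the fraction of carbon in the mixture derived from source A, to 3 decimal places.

δ_A = (0.01108065/0.01123700 − 1)×1000 = (0.986086 − 1)×1000 = -13.914‰
δ_B = (0.01128784/0.01123700 − 1)×1000 = (1.004524 − 1)×1000 = 4.524‰
f_A = (δ_mix − δ_B)/(δ_A − δ_B) = (-5.83 − (4.524))/(-13.914 − (4.524))
f_A = -10.354 / -18.438 = 0.5616

0.562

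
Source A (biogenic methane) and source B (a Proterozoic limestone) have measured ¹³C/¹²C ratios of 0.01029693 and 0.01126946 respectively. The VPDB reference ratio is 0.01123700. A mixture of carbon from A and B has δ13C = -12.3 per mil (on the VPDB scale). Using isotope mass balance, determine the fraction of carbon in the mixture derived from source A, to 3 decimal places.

δ_A = (0.01029693/0.01123700 − 1)×1000 = (0.916342 − 1)×1000 = -83.658 per mil
δ_B = (0.01126946/0.01123700 − 1)×1000 = (1.002889 − 1)×1000 = 2.889 per mil
f_A = (δ_mix − δ_B)/(δ_A − δ_B) = (-12.3 − (2.889))/(-83.658 − (2.889))
f_A = -15.189 / -86.547 = 0.1755

0.175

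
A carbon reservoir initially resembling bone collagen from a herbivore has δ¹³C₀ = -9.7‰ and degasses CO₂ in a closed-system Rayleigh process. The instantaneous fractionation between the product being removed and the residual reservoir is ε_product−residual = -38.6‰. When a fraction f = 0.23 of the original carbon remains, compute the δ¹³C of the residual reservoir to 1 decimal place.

48.1‰

Rayleigh residual: δ_res = (δ₀ + 1000)·f^(α−1) − 1000
α = ε/1000 + 1 = 0.96140, so α − 1 = -0.03860
f^(α−1) = 0.23^(-0.03860) = 1.058369
δ_res = (-9.7 + 1000) × 1.058369 − 1000 = 1048.103 − 1000 = 48.10‰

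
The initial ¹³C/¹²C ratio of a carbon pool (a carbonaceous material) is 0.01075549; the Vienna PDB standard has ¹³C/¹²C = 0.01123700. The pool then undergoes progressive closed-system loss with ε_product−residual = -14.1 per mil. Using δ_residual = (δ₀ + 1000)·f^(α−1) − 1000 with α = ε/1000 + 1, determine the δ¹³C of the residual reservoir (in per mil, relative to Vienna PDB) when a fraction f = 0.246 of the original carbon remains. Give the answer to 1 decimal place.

δ₀ = (0.01075549/0.01123700 − 1)×1000 = (0.957150 − 1)×1000 = -42.850 per mil
α − 1 = ε/1000 = -0.0141
f^(α−1) = 0.246^(-0.0141) = 1.019971
δ_res = (-42.850 + 1000) × 1.019971 − 1000 = 976.265 − 1000 = -23.74 per mil

-23.7 per mil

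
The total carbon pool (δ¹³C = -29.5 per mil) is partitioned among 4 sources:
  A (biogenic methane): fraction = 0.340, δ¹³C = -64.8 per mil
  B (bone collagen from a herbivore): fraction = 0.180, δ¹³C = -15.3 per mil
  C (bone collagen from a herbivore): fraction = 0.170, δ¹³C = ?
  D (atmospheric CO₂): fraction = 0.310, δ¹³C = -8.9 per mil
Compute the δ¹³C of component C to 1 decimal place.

Isotope mass balance: δ_bulk = Σ fᵢ·δᵢ.
-29.5 = 0.340×(-64.8) + 0.180×(-15.3) + 0.170×δ_C + 0.310×(-8.9)
0.170·δ_C = -29.5 − (-27.545) = -1.955
δ_C = -1.955 / 0.170 = -11.50 per mil

-11.5 per mil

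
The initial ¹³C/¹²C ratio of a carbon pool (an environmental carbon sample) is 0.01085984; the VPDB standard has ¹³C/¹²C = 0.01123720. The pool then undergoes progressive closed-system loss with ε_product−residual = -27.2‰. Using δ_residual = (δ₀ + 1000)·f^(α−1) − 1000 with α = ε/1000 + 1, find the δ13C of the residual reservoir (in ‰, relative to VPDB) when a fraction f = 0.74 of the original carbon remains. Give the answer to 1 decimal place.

δ₀ = (0.01085984/0.01123720 − 1)×1000 = (0.966419 − 1)×1000 = -33.581‰
α − 1 = ε/1000 = -0.0272
f^(α−1) = 0.74^(-0.0272) = 1.008224
δ_res = (-33.581 + 1000) × 1.008224 − 1000 = 974.366 − 1000 = -25.63‰

-25.6‰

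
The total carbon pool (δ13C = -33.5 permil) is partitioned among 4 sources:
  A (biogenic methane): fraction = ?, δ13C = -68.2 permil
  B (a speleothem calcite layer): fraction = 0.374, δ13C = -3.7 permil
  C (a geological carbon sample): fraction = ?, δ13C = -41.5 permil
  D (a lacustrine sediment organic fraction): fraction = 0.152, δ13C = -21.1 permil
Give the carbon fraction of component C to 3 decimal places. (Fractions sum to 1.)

0.128

Let f_C and f_A be the unknown fractions; fractions sum to 1 so f_C + f_A = 0.474.
Mass balance: Σ fᵢ·δᵢ = δ_bulk ⇒ f_C·(-41.5) + f_A·(-68.2) = -33.5 − (-4.591) = -28.909
Substitute f_A = 0.474 − f_C:
f_C·(-41.5 − -68.2) = -28.909 − 0.474×(-68.2) = 3.418
f_C = 3.418 / 26.7 = 0.1280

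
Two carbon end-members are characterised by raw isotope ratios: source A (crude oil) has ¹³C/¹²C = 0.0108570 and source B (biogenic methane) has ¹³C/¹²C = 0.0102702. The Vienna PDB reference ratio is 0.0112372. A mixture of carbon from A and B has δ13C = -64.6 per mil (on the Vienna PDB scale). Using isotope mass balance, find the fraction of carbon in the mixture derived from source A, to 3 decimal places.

δ_A = (0.0108570/0.0112372 − 1)×1000 = (0.966166 − 1)×1000 = -33.834 per mil
δ_B = (0.0102702/0.0112372 − 1)×1000 = (0.913947 − 1)×1000 = -86.053 per mil
f_A = (δ_mix − δ_B)/(δ_A − δ_B) = (-64.6 − (-86.053))/(-33.834 − (-86.053))
f_A = 21.453 / 52.219 = 0.4108

0.411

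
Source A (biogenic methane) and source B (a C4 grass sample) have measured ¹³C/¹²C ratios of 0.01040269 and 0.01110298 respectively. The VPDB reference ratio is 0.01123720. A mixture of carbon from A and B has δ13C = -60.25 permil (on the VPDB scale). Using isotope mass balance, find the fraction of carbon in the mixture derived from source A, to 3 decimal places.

δ_A = (0.01040269/0.01123720 − 1)×1000 = (0.925737 − 1)×1000 = -74.263 permil
δ_B = (0.01110298/0.01123720 − 1)×1000 = (0.988056 − 1)×1000 = -11.944 permil
f_A = (δ_mix − δ_B)/(δ_A − δ_B) = (-60.25 − (-11.944))/(-74.263 − (-11.944))
f_A = -48.306 / -62.319 = 0.7751

0.775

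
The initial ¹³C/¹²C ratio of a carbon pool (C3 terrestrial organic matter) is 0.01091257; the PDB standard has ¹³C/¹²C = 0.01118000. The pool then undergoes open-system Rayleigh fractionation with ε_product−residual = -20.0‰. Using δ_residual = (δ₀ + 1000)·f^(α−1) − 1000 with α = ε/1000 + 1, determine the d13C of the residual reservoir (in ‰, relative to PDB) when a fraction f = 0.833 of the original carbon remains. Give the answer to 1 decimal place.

-20.3‰

δ₀ = (0.01091257/0.01118000 − 1)×1000 = (0.976080 − 1)×1000 = -23.920‰
α − 1 = ε/1000 = -0.0200
f^(α−1) = 0.833^(-0.0200) = 1.003661
δ_res = (-23.920 + 1000) × 1.003661 − 1000 = 979.653 − 1000 = -20.35‰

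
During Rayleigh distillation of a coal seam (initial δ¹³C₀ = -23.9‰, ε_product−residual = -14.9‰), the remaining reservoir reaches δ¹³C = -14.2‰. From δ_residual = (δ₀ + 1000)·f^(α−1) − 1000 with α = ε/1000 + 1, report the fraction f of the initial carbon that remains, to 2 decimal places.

0.51

α − 1 = ε/1000 = -0.0149
(δ_res + 1000)/(δ₀ + 1000) = (-14.2 + 1000)/(-23.9 + 1000) = 985.8/976.1 = 1.009938
f = 1.009938^(1/-0.0149) = exp(ln(1.009938)/-0.0149) = exp(0.00989/-0.0149)
f = exp(-0.6637) = 0.5150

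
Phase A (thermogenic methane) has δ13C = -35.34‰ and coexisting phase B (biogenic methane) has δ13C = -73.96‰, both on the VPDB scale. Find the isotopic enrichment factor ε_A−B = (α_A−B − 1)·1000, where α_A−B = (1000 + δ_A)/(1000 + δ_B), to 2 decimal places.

α_A−B = (1000 + -35.34) / (1000 + -73.96) = 964.66 / 926.04 = 1.041704
ε_A−B = (1.041704 − 1) × 1000 = 41.704‰
(The approximation ε ≈ δ_A − δ_B would give 38.62‰.)

41.70‰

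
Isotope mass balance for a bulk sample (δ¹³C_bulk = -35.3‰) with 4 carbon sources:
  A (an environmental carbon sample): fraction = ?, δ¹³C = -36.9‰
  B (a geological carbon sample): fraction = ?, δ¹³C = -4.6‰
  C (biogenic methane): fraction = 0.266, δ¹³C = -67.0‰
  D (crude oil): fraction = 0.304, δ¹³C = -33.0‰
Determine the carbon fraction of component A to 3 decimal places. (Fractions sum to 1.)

0.169

Let f_A and f_B be the unknown fractions; fractions sum to 1 so f_A + f_B = 0.430.
Mass balance: Σ fᵢ·δᵢ = δ_bulk ⇒ f_A·(-36.9) + f_B·(-4.6) = -35.3 − (-27.854) = -7.446
Substitute f_B = 0.430 − f_A:
f_A·(-36.9 − -4.6) = -7.446 − 0.430×(-4.6) = -5.468
f_A = -5.468 / -32.3 = 0.1693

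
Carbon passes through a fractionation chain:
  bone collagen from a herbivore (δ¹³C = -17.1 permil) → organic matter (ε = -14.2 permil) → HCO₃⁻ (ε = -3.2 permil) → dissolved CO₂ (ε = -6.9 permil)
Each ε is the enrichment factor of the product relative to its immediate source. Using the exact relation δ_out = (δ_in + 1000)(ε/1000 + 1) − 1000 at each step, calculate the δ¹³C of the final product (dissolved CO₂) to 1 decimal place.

-40.8 permil

step 1: δ = (-17.10 + 1000)·(-14.2/1000 + 1) − 1000 = -31.06 permil
step 2: δ = (-31.06 + 1000)·(-3.2/1000 + 1) − 1000 = -34.16 permil
step 3: δ = (-34.16 + 1000)·(-6.9/1000 + 1) − 1000 = -40.82 permil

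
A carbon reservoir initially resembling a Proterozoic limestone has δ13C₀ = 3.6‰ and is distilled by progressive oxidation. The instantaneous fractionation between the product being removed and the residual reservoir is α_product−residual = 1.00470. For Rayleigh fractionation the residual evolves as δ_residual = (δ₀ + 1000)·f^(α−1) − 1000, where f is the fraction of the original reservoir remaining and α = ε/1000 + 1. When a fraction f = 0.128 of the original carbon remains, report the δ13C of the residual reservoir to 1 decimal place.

-6.0‰

Rayleigh residual: δ_res = (δ₀ + 1000)·f^(α−1) − 1000
α − 1 = 0.00470
f^(α−1) = 0.128^(0.00470) = 0.990385
δ_res = (3.6 + 1000) × 0.990385 − 1000 = 993.950 − 1000 = -6.05‰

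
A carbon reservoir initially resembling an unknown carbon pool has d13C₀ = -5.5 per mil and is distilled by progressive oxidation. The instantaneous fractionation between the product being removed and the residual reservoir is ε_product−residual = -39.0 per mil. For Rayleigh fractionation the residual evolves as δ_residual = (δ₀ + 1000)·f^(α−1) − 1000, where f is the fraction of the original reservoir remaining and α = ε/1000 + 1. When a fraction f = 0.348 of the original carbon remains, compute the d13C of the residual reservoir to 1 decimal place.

Rayleigh residual: δ_res = (δ₀ + 1000)·f^(α−1) − 1000
α = ε/1000 + 1 = 0.96100, so α − 1 = -0.03900
f^(α−1) = 0.348^(-0.03900) = 1.042026
δ_res = (-5.5 + 1000) × 1.042026 − 1000 = 1036.295 − 1000 = 36.29 per mil

36.3 per mil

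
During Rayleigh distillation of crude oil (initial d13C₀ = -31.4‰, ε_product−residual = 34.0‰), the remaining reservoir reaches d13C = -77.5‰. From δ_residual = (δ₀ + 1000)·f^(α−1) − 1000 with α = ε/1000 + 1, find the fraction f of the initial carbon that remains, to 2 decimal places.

α − 1 = ε/1000 = 0.0340
(δ_res + 1000)/(δ₀ + 1000) = (-77.5 + 1000)/(-31.4 + 1000) = 922.5/968.6 = 0.952406
f = 0.952406^(1/0.0340) = exp(ln(0.952406)/0.0340) = exp(-0.04876/0.0340)
f = exp(-1.4342) = 0.2383

0.24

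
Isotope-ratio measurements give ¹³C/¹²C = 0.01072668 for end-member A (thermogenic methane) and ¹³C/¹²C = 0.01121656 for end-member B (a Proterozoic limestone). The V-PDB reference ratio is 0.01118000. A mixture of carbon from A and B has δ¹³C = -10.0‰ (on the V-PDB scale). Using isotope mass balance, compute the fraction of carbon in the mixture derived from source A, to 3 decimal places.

δ_A = (0.01072668/0.01118000 − 1)×1000 = (0.959453 − 1)×1000 = -40.547‰
δ_B = (0.01121656/0.01118000 − 1)×1000 = (1.003270 − 1)×1000 = 3.270‰
f_A = (δ_mix − δ_B)/(δ_A − δ_B) = (-10.0 − (3.270))/(-40.547 − (3.270))
f_A = -13.270 / -43.818 = 0.3028

0.303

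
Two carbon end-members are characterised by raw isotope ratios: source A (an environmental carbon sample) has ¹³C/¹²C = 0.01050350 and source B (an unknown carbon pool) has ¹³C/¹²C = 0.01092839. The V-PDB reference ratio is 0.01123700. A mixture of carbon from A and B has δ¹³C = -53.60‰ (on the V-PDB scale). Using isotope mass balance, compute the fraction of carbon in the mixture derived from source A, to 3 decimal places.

0.691

δ_A = (0.01050350/0.01123700 − 1)×1000 = (0.934725 − 1)×1000 = -65.275‰
δ_B = (0.01092839/0.01123700 − 1)×1000 = (0.972536 − 1)×1000 = -27.464‰
f_A = (δ_mix − δ_B)/(δ_A − δ_B) = (-53.60 − (-27.464))/(-65.275 − (-27.464))
f_A = -26.136 / -37.812 = 0.6912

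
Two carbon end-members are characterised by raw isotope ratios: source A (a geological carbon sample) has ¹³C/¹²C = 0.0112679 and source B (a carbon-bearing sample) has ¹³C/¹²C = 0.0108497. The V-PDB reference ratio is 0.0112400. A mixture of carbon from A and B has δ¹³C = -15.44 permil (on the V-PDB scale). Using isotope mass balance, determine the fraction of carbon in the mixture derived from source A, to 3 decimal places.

δ_A = (0.0112679/0.0112400 − 1)×1000 = (1.002482 − 1)×1000 = 2.482 permil
δ_B = (0.0108497/0.0112400 − 1)×1000 = (0.965276 − 1)×1000 = -34.724 permil
f_A = (δ_mix − δ_B)/(δ_A − δ_B) = (-15.44 − (-34.724))/(2.482 − (-34.724))
f_A = 19.284 / 37.206 = 0.5183

0.518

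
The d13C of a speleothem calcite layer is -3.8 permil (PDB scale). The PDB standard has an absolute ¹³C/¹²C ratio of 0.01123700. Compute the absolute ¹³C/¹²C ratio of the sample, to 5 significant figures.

R_sample = R_standard × (d13C/1000 + 1)
R_sample = 0.01123700 × (-3.8/1000 + 1) = 0.01123700 × 0.996200
R_sample = 0.0111943

0.011194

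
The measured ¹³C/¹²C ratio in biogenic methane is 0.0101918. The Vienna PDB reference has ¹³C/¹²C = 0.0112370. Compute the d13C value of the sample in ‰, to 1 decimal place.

d13C = (R_sample / R_standard − 1) × 1000
R_sample / R_standard = 0.0101918 / 0.0112370 = 0.906986
d13C = (0.906986 − 1) × 1000 = -93.01‰

-93.0‰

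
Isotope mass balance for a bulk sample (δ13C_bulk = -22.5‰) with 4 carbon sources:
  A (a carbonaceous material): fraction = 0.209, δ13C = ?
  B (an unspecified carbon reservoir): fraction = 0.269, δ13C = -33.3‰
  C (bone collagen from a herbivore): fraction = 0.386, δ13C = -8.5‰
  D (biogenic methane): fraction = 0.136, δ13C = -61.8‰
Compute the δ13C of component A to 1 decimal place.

-8.9‰

Isotope mass balance: δ_bulk = Σ fᵢ·δᵢ.
-22.5 = 0.209×δ_A + 0.269×(-33.3) + 0.386×(-8.5) + 0.136×(-61.8)
0.209·δ_A = -22.5 − (-20.643) = -1.857
δ_A = -1.857 / 0.209 = -8.88‰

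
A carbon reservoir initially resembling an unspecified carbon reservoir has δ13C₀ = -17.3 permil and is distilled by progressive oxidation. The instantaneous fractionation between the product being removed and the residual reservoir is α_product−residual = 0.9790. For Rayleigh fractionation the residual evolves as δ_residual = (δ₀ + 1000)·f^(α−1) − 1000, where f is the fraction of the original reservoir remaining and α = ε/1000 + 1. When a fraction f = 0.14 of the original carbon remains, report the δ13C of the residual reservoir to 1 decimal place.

24.1 permil

Rayleigh residual: δ_res = (δ₀ + 1000)·f^(α−1) − 1000
α − 1 = -0.02100
f^(α−1) = 0.14^(-0.02100) = 1.042153
δ_res = (-17.3 + 1000) × 1.042153 − 1000 = 1024.123 − 1000 = 24.12 permil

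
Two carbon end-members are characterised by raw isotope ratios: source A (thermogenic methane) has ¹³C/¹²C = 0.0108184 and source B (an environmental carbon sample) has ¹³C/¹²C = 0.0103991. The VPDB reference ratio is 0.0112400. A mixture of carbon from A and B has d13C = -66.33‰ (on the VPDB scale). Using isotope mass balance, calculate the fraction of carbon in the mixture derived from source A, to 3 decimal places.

δ_A = (0.0108184/0.0112400 − 1)×1000 = (0.962491 − 1)×1000 = -37.509‰
δ_B = (0.0103991/0.0112400 − 1)×1000 = (0.925187 − 1)×1000 = -74.813‰
f_A = (δ_mix − δ_B)/(δ_A − δ_B) = (-66.33 − (-74.813))/(-37.509 − (-74.813))
f_A = 8.483 / 37.304 = 0.2274

0.227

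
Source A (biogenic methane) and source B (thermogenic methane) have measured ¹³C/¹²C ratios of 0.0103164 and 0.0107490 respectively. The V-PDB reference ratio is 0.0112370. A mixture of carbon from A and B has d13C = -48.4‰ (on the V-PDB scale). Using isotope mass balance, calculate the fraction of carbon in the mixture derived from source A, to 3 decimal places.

δ_A = (0.0103164/0.0112370 − 1)×1000 = (0.918074 − 1)×1000 = -81.926‰
δ_B = (0.0107490/0.0112370 − 1)×1000 = (0.956572 − 1)×1000 = -43.428‰
f_A = (δ_mix − δ_B)/(δ_A − δ_B) = (-48.4 − (-43.428))/(-81.926 − (-43.428))
f_A = -4.972 / -38.498 = 0.1292

0.129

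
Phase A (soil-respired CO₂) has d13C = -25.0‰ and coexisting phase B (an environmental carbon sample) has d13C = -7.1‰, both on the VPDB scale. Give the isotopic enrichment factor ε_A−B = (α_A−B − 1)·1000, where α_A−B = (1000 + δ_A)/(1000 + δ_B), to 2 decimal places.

-18.03‰

α_A−B = (1000 + -25.0) / (1000 + -7.1) = 975.0 / 992.9 = 0.981972
ε_A−B = (0.981972 − 1) × 1000 = -18.028‰
(The approximation ε ≈ δ_A − δ_B would give -17.9‰.)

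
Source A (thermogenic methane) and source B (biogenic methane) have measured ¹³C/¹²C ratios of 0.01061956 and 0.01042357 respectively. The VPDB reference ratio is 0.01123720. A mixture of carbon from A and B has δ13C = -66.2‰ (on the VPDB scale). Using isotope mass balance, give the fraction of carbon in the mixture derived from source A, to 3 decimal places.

δ_A = (0.01061956/0.01123720 − 1)×1000 = (0.945036 − 1)×1000 = -54.964‰
δ_B = (0.01042357/0.01123720 − 1)×1000 = (0.927595 − 1)×1000 = -72.405‰
f_A = (δ_mix − δ_B)/(δ_A − δ_B) = (-66.2 − (-72.405))/(-54.964 − (-72.405))
f_A = 6.205 / 17.441 = 0.3558

0.356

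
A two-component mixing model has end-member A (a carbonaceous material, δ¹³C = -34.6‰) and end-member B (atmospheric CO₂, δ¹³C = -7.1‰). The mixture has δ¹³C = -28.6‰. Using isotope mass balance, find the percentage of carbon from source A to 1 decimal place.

δ_mix = f_A·δ_A + (1 − f_A)·δ_B  ⇒  f_A = (δ_mix − δ_B)/(δ_A − δ_B)
f_A = (-28.6 − (-7.1)) / (-34.6 − (-7.1))
f_A = -21.5 / -27.5 = 0.7818

78.2%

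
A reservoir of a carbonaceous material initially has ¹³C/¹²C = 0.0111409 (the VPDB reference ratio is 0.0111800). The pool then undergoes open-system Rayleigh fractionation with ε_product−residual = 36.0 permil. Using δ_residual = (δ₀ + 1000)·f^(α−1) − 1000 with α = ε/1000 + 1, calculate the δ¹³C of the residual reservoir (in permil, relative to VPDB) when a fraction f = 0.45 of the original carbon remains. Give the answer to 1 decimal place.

-31.7 permil

δ₀ = (0.0111409/0.0111800 − 1)×1000 = (0.996503 − 1)×1000 = -3.497 permil
α − 1 = ε/1000 = 0.0360
f^(α−1) = 0.45^(0.0360) = 0.971663
δ_res = (-3.497 + 1000) × 0.971663 − 1000 = 968.265 − 1000 = -31.74 permil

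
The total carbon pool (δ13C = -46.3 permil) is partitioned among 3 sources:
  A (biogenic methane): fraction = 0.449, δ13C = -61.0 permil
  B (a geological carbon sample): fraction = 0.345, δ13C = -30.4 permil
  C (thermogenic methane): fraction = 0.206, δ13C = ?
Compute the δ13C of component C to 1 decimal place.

Isotope mass balance: δ_bulk = Σ fᵢ·δᵢ.
-46.3 = 0.449×(-61.0) + 0.345×(-30.4) + 0.206×δ_C
0.206·δ_C = -46.3 − (-37.877) = -8.423
δ_C = -8.423 / 0.206 = -40.89 permil

-40.9 permil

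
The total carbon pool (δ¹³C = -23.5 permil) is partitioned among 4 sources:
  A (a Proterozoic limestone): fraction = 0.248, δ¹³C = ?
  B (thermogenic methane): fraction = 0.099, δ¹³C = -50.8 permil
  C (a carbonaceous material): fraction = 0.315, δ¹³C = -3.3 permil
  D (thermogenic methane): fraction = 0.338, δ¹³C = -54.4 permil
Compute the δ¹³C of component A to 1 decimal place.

3.9 permil

Isotope mass balance: δ_bulk = Σ fᵢ·δᵢ.
-23.5 = 0.248×δ_A + 0.099×(-50.8) + 0.315×(-3.3) + 0.338×(-54.4)
0.248·δ_A = -23.5 − (-24.456) = 0.956
δ_A = 0.956 / 0.248 = 3.85 permil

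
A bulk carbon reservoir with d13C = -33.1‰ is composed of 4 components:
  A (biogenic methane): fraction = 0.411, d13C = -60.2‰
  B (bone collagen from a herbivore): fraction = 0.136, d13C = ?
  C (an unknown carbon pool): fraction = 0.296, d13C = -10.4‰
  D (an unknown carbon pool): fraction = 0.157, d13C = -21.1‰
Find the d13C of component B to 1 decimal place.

Isotope mass balance: δ_bulk = Σ fᵢ·δᵢ.
-33.1 = 0.411×(-60.2) + 0.136×δ_B + 0.296×(-10.4) + 0.157×(-21.1)
0.136·δ_B = -33.1 − (-31.133) = -1.967
δ_B = -1.967 / 0.136 = -14.46‰

-14.5‰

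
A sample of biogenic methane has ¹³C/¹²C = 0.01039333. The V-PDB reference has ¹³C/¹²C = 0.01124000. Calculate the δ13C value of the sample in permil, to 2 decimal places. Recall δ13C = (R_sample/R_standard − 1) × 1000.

-75.33 permil

δ13C = (R_sample / R_standard − 1) × 1000
R_sample / R_standard = 0.01039333 / 0.01124000 = 0.924673
δ13C = (0.924673 − 1) × 1000 = -75.327 permil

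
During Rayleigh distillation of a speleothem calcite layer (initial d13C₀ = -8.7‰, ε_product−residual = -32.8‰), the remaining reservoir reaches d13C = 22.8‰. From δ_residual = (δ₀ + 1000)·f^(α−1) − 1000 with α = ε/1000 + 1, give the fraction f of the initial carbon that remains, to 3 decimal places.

α − 1 = ε/1000 = -0.0328
(δ_res + 1000)/(δ₀ + 1000) = (22.8 + 1000)/(-8.7 + 1000) = 1022.8/991.3 = 1.031776
f = 1.031776^(1/-0.0328) = exp(ln(1.031776)/-0.0328) = exp(0.03128/-0.0328)
f = exp(-0.9537) = 0.3853

0.385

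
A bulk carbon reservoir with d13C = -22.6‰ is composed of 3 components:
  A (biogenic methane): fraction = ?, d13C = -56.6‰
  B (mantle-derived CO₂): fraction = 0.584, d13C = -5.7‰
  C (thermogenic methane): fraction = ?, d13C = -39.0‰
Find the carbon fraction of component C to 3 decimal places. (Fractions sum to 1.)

Let f_C and f_A be the unknown fractions; fractions sum to 1 so f_C + f_A = 0.416.
Mass balance: Σ fᵢ·δᵢ = δ_bulk ⇒ f_C·(-39.0) + f_A·(-56.6) = -22.6 − (-3.329) = -19.271
Substitute f_A = 0.416 − f_C:
f_C·(-39.0 − -56.6) = -19.271 − 0.416×(-56.6) = 4.274
f_C = 4.274 / 17.6 = 0.2429

0.243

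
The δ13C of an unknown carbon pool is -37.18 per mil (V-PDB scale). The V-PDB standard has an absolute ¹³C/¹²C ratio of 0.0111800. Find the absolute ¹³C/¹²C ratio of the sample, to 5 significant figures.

0.010764

R_sample = R_standard × (δ13C/1000 + 1)
R_sample = 0.0111800 × (-37.18/1000 + 1) = 0.0111800 × 0.962820
R_sample = 0.0107643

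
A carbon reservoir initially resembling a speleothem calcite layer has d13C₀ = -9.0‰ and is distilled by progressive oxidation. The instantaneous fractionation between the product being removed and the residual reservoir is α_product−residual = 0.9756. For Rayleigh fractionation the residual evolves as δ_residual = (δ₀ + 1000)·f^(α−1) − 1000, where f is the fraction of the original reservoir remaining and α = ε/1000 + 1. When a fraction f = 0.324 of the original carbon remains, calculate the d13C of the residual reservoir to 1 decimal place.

Rayleigh residual: δ_res = (δ₀ + 1000)·f^(α−1) − 1000
α − 1 = -0.02440
f^(α−1) = 0.324^(-0.02440) = 1.027881
δ_res = (-9.0 + 1000) × 1.027881 − 1000 = 1018.630 − 1000 = 18.63‰

18.6‰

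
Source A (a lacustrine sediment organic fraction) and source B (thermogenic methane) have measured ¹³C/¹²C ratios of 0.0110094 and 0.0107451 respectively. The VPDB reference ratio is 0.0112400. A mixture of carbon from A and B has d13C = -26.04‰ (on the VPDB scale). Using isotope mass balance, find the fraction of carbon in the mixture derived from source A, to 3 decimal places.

δ_A = (0.0110094/0.0112400 − 1)×1000 = (0.979484 − 1)×1000 = -20.516‰
δ_B = (0.0107451/0.0112400 − 1)×1000 = (0.955970 − 1)×1000 = -44.030‰
f_A = (δ_mix − δ_B)/(δ_A − δ_B) = (-26.04 − (-44.030))/(-20.516 − (-44.030))
f_A = 17.990 / 23.514 = 0.7651

0.765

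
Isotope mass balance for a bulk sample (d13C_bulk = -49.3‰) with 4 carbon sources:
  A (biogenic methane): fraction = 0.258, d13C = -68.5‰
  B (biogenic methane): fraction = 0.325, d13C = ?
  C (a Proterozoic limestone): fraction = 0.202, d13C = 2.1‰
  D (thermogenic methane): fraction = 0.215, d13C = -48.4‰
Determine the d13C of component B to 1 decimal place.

Isotope mass balance: δ_bulk = Σ fᵢ·δᵢ.
-49.3 = 0.258×(-68.5) + 0.325×δ_B + 0.202×(2.1) + 0.215×(-48.4)
0.325·δ_B = -49.3 − (-27.655) = -21.645
δ_B = -21.645 / 0.325 = -66.60‰

-66.6‰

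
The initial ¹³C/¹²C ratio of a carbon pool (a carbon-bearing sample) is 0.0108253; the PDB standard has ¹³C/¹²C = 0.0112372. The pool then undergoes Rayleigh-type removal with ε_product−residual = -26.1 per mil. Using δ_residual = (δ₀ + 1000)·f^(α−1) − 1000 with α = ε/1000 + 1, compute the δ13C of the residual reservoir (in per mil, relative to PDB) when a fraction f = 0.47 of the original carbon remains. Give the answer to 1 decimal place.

-17.5 per mil

δ₀ = (0.0108253/0.0112372 − 1)×1000 = (0.963345 − 1)×1000 = -36.655 per mil
α − 1 = ε/1000 = -0.0261
f^(α−1) = 0.47^(-0.0261) = 1.019902
δ_res = (-36.655 + 1000) × 1.019902 − 1000 = 982.517 − 1000 = -17.48 per mil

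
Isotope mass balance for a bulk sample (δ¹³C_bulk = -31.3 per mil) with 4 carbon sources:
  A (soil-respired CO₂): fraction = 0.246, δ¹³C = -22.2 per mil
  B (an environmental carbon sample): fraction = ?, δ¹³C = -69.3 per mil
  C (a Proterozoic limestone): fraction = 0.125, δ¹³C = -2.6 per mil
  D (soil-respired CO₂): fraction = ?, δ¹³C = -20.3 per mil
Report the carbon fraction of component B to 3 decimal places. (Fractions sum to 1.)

0.260

Let f_B and f_D be the unknown fractions; fractions sum to 1 so f_B + f_D = 0.629.
Mass balance: Σ fᵢ·δᵢ = δ_bulk ⇒ f_B·(-69.3) + f_D·(-20.3) = -31.3 − (-5.786) = -25.514
Substitute f_D = 0.629 − f_B:
f_B·(-69.3 − -20.3) = -25.514 − 0.629×(-20.3) = -12.745
f_B = -12.745 / -49.0 = 0.2601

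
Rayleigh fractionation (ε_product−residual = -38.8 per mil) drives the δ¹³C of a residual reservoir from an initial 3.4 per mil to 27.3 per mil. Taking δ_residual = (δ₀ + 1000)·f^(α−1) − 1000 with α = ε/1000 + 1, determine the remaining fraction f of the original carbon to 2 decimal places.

α − 1 = ε/1000 = -0.0388
(δ_res + 1000)/(δ₀ + 1000) = (27.3 + 1000)/(3.4 + 1000) = 1027.3/1003.4 = 1.023819
f = 1.023819^(1/-0.0388) = exp(ln(1.023819)/-0.0388) = exp(0.02354/-0.0388)
f = exp(-0.6067) = 0.5451

0.55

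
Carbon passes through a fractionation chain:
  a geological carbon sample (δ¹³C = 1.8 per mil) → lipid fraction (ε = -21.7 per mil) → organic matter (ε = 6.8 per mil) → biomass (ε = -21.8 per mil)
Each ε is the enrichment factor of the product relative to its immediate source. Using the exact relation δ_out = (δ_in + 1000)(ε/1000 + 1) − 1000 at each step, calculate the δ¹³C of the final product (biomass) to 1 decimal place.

-34.8 per mil

step 1: δ = (1.80 + 1000)·(-21.7/1000 + 1) − 1000 = -19.94 per mil
step 2: δ = (-19.94 + 1000)·(6.8/1000 + 1) − 1000 = -13.27 per mil
step 3: δ = (-13.27 + 1000)·(-21.8/1000 + 1) − 1000 = -34.79 per mil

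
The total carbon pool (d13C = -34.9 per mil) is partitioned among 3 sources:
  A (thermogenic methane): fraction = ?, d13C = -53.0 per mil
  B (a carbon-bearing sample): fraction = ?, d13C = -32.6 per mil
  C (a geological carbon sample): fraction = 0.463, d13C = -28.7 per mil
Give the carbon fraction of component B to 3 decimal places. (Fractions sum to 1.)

0.336

Let f_B and f_A be the unknown fractions; fractions sum to 1 so f_B + f_A = 0.537.
Mass balance: Σ fᵢ·δᵢ = δ_bulk ⇒ f_B·(-32.6) + f_A·(-53.0) = -34.9 − (-13.288) = -21.612
Substitute f_A = 0.537 − f_B:
f_B·(-32.6 − -53.0) = -21.612 − 0.537×(-53.0) = 6.849
f_B = 6.849 / 20.4 = 0.3357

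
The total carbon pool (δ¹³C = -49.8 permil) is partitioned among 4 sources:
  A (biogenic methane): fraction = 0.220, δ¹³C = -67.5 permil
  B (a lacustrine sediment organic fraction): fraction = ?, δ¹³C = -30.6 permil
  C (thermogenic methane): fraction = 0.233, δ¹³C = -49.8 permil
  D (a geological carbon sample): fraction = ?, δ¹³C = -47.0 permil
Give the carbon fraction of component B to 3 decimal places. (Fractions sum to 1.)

0.144

Let f_B and f_D be the unknown fractions; fractions sum to 1 so f_B + f_D = 0.547.
Mass balance: Σ fᵢ·δᵢ = δ_bulk ⇒ f_B·(-30.6) + f_D·(-47.0) = -49.8 − (-26.453) = -23.347
Substitute f_D = 0.547 − f_B:
f_B·(-30.6 − -47.0) = -23.347 − 0.547×(-47.0) = 2.362
f_B = 2.362 / 16.4 = 0.1440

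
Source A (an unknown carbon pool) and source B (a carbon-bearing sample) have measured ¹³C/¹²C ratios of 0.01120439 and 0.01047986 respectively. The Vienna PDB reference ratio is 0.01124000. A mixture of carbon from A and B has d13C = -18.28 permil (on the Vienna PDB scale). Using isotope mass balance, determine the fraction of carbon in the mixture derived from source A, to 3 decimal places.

δ_A = (0.01120439/0.01124000 − 1)×1000 = (0.996832 − 1)×1000 = -3.168 permil
δ_B = (0.01047986/0.01124000 − 1)×1000 = (0.932372 − 1)×1000 = -67.628 permil
f_A = (δ_mix − δ_B)/(δ_A − δ_B) = (-18.28 − (-67.628))/(-3.168 − (-67.628))
f_A = 49.348 / 64.460 = 0.7656

0.766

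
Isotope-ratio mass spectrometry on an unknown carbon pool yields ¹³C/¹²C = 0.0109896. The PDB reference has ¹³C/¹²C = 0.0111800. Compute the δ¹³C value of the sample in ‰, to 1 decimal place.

-17.0‰

δ¹³C = (R_sample / R_standard − 1) × 1000
R_sample / R_standard = 0.0109896 / 0.0111800 = 0.982970
δ¹³C = (0.982970 − 1) × 1000 = -17.03‰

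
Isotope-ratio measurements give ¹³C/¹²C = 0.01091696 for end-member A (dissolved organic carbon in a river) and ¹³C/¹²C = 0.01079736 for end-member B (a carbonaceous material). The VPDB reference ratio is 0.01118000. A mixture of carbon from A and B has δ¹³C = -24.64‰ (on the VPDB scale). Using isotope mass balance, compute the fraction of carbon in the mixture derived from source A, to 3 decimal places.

0.896

δ_A = (0.01091696/0.01118000 − 1)×1000 = (0.976472 − 1)×1000 = -23.528‰
δ_B = (0.01079736/0.01118000 − 1)×1000 = (0.965775 − 1)×1000 = -34.225‰
f_A = (δ_mix − δ_B)/(δ_A − δ_B) = (-24.64 − (-34.225))/(-23.528 − (-34.225))
f_A = 9.585 / 10.698 = 0.8960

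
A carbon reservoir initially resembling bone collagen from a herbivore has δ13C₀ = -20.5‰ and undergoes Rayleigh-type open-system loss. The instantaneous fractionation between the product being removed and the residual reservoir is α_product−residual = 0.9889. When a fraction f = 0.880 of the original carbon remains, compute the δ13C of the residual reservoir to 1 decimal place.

Rayleigh residual: δ_res = (δ₀ + 1000)·f^(α−1) − 1000
α − 1 = -0.01110
f^(α−1) = 0.880^(-0.01110) = 1.001420
δ_res = (-20.5 + 1000) × 1.001420 − 1000 = 980.891 − 1000 = -19.11‰

-19.1‰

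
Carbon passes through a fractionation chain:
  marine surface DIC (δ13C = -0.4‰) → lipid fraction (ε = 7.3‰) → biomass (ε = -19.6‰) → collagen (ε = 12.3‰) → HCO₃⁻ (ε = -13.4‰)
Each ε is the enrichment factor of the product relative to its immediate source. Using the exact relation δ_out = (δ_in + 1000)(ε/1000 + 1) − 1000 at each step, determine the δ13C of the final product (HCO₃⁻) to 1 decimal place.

-14.1‰

step 1: δ = (-0.40 + 1000)·(7.3/1000 + 1) − 1000 = 6.90‰
step 2: δ = (6.90 + 1000)·(-19.6/1000 + 1) − 1000 = -12.84‰
step 3: δ = (-12.84 + 1000)·(12.3/1000 + 1) − 1000 = -0.70‰
step 4: δ = (-0.70 + 1000)·(-13.4/1000 + 1) − 1000 = -14.09‰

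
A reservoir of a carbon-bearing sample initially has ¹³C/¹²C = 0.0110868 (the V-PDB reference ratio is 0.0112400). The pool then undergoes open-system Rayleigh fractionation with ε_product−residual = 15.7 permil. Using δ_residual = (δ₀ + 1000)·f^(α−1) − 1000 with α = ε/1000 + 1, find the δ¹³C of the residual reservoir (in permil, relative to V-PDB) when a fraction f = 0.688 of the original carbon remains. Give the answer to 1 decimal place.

δ₀ = (0.0110868/0.0112400 − 1)×1000 = (0.986370 − 1)×1000 = -13.630 permil
α − 1 = ε/1000 = 0.0157
f^(α−1) = 0.688^(0.0157) = 0.994146
δ_res = (-13.630 + 1000) × 0.994146 − 1000 = 980.596 − 1000 = -19.40 permil

-19.4 permil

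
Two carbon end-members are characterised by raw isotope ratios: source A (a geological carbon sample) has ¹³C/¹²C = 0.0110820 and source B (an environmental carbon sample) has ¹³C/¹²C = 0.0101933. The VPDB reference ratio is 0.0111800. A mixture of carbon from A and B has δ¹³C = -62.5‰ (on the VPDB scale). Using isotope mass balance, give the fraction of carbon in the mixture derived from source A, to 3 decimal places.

δ_A = (0.0110820/0.0111800 − 1)×1000 = (0.991234 − 1)×1000 = -8.766‰
δ_B = (0.0101933/0.0111800 − 1)×1000 = (0.911744 − 1)×1000 = -88.256‰
f_A = (δ_mix − δ_B)/(δ_A − δ_B) = (-62.5 − (-88.256))/(-8.766 − (-88.256))
f_A = 25.756 / 79.490 = 0.3240

0.324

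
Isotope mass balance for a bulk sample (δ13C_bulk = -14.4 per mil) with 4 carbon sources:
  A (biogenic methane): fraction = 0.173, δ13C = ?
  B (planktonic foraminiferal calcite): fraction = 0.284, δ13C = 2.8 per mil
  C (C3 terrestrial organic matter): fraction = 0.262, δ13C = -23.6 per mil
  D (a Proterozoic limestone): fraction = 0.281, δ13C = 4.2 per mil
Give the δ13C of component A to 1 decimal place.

-58.9 per mil

Isotope mass balance: δ_bulk = Σ fᵢ·δᵢ.
-14.4 = 0.173×δ_A + 0.284×(2.8) + 0.262×(-23.6) + 0.281×(4.2)
0.173·δ_A = -14.4 − (-4.208) = -10.192
δ_A = -10.192 / 0.173 = -58.91 per mil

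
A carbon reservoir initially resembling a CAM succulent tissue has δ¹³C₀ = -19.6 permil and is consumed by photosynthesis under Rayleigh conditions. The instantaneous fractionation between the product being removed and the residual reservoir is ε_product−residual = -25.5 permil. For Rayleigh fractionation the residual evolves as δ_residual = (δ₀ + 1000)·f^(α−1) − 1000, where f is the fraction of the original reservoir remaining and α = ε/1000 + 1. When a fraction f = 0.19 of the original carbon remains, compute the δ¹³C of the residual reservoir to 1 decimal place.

22.8 permil

Rayleigh residual: δ_res = (δ₀ + 1000)·f^(α−1) − 1000
α = ε/1000 + 1 = 0.97450, so α − 1 = -0.02550
f^(α−1) = 0.19^(-0.02550) = 1.043258
δ_res = (-19.6 + 1000) × 1.043258 − 1000 = 1022.810 − 1000 = 22.81 permil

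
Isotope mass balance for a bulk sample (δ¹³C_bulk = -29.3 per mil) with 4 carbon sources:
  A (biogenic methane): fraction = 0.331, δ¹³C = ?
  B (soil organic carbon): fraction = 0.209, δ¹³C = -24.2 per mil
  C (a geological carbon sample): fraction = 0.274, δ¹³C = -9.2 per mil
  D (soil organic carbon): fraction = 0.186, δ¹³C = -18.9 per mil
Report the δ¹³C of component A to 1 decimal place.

-55.0 per mil

Isotope mass balance: δ_bulk = Σ fᵢ·δᵢ.
-29.3 = 0.331×δ_A + 0.209×(-24.2) + 0.274×(-9.2) + 0.186×(-18.9)
0.331·δ_A = -29.3 − (-11.094) = -18.206
δ_A = -18.206 / 0.331 = -55.00 per mil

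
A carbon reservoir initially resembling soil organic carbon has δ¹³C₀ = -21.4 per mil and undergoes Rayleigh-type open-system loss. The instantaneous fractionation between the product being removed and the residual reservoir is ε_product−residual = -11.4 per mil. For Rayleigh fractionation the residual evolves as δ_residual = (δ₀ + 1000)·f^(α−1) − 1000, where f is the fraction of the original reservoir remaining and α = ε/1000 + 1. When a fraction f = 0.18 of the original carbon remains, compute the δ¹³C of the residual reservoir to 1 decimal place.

Rayleigh residual: δ_res = (δ₀ + 1000)·f^(α−1) − 1000
α = ε/1000 + 1 = 0.98860, so α − 1 = -0.01140
f^(α−1) = 0.18^(-0.01140) = 1.019741
δ_res = (-21.4 + 1000) × 1.019741 − 1000 = 997.919 − 1000 = -2.08 per mil

-2.1 per mil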